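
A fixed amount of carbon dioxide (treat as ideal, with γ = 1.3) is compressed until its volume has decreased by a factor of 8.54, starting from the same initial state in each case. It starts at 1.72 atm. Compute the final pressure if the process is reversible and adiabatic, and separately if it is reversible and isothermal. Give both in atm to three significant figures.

adiabatic: 28.0 atm; isothermal: 14.7 atm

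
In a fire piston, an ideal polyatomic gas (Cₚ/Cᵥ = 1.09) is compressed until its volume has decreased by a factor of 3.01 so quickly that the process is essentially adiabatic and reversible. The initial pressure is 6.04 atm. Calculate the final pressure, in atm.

Adiabatic: P₁V₁^γ = P₂V₂^γ ⇒ P₂ = P₁ (V₁/V₂)^γ.
P₂ = 6.04 × 3.01^(1.09) = 20.08 atm.

P₂ ≈ 20.1 atm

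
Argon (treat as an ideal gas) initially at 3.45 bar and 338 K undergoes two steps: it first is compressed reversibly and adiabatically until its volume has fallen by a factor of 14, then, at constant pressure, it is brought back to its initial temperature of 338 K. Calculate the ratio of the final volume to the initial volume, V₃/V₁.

For a monatomic ideal gas γ = 5/3.
Adiabatic step: V₂/V₁ = 0.07143; T₂ = T₁·14^(2/3) = 1963 K.
Isobaric step: V₃/V₂ = T₃/T₂ = 338/1963.
V₃/V₁ = (V₂/V₁)(V₃/V₂) = 0.07143 × (338/1963) = 0.0123.

V₃/V₁ ≈ 0.0123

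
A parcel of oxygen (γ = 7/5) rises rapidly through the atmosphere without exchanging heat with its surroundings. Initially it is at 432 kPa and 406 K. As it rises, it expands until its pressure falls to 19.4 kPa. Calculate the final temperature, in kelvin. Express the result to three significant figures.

T₂ ≈ 167 K

Adiabatic: T₂/T₁ = (P₂/P₁)^((γ−1)/γ).
T₂ = 406 × (19.4/432)^(2/7) = 167.3 K.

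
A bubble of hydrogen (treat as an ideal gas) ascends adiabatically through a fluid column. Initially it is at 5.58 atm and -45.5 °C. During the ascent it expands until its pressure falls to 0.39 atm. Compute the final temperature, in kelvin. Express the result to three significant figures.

T₂ ≈ 106 K

Adiabatic: T₂/T₁ = (P₂/P₁)^((γ−1)/γ).
For a diatomic ideal gas γ = 7/5, so (γ−1)/γ = 2/7.
T₁ = -45.5 °C = 227.6 K.
T₂ = 227.6 × (0.39/5.58)^(2/7) = 106.4 K.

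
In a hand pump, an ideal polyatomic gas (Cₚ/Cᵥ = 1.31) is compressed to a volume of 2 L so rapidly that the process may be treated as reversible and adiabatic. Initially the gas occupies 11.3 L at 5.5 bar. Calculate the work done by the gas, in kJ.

P₂ = P₁(V₁/V₂)^γ = 5.5×(11.3/2)^(1.31) = 53.16 bar.
For a reversible adiabat, W_by_gas = (P₁V₁ − P₂V₂)/(γ−1).
W_by = (550000×0.0113 − 5.316×10^6×0.002) / (0.31) = -14250 J.

W ≈ -14.2 kJ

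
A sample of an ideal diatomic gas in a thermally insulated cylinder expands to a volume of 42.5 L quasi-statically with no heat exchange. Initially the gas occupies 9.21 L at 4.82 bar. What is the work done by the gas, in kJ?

γ = 7/5 for a diatomic ideal gas.
P₂ = P₁(V₁/V₂)^γ = 4.82×(9.21/42.5)^(7/5) = 0.5666 bar.
For a reversible adiabat, W_by_gas = (P₁V₁ − P₂V₂)/(γ−1).
W_by = (482000×0.00921 − 56660×0.0425) / (2/5) = 5078 J.

W ≈ 5.08 kJ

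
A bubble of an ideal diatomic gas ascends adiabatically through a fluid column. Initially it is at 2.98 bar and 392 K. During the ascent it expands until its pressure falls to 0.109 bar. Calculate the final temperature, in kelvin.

T₂ ≈ 152 K

Adiabatic: T₂/T₁ = (P₂/P₁)^((γ−1)/γ).
For a diatomic ideal gas γ = 7/5, so (γ−1)/γ = 2/7.
T₂ = 392 × (0.109/2.98)^(2/7) = 152.3 K.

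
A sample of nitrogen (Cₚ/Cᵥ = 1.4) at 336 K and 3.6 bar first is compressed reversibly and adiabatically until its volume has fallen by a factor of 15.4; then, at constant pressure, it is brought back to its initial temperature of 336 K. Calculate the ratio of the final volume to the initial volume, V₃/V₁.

Adiabatic step: V₂/V₁ = 0.06494; T₂ = T₁·15.4^(0.4) = 1003 K.
Isobaric step: V₃/V₂ = T₃/T₂ = 336/1003.
V₃/V₁ = (V₂/V₁)(V₃/V₂) = 0.06494 × (336/1003) = 0.02175.

V₃/V₁ ≈ 0.0218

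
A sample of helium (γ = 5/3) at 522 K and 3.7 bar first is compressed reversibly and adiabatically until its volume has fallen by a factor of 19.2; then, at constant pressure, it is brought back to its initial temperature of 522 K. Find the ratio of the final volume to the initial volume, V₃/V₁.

Adiabatic step: V₂/V₁ = 0.05208; T₂ = T₁·19.2^(2/3) = 3743 K.
Isobaric step: V₃/V₂ = T₃/T₂ = 522/3743.
V₃/V₁ = (V₂/V₁)(V₃/V₂) = 0.05208 × (522/3743) = 0.007264.

V₃/V₁ ≈ 0.00726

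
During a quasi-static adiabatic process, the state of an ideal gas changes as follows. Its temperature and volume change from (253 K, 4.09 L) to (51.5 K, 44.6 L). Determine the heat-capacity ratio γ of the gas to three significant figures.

γ ≈ 1.67

TV^(γ−1) = const ⇒ γ − 1 = ln(T₂/T₁) / ln(V₁/V₂).
γ = 1 + ln(51.5/253) / ln(4.09/44.6) = 1.666.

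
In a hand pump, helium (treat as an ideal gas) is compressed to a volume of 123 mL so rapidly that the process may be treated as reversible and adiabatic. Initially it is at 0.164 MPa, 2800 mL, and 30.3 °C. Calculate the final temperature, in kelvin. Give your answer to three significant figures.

T₂ ≈ 2440 K

Adiabatic: T₁V₁^(γ−1) = T₂V₂^(γ−1) ⇒ T₂ = T₁ (V₁/V₂)^(γ−1).
γ = 5/3 for a monatomic ideal gas.
T₁ = 30.3 °C = 303.4 K.
T₂ = 303.4 × (2800/123)^(2/3) = 2437 K.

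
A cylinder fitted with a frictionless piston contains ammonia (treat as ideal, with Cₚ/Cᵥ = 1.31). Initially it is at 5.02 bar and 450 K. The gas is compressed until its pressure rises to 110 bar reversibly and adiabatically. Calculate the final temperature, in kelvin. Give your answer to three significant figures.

T₂ ≈ 934 K

Adiabatic: T₂/T₁ = (P₂/P₁)^((γ−1)/γ).
T₂ = 450 × (110/5.02)^(0.237) = 934.3 K.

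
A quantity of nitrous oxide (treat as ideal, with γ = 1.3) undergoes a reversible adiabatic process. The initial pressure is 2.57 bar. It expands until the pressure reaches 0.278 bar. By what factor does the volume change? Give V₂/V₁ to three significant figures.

V₂/V₁ ≈ 5.53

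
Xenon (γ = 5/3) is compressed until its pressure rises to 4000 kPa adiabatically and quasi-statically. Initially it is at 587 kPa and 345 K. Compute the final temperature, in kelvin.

T₂ ≈ 743 K

Along an adiabat T P^((1−γ)/γ) is constant, so T₂ = T₁ (P₂/P₁)^((γ−1)/γ).
T₂ = 345 × (4000/587)^(2/5) = 743.3 K.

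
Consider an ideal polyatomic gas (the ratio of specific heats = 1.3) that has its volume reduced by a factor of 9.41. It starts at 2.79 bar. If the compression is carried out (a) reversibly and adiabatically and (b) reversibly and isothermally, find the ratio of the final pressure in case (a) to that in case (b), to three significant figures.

Isothermal: P_b = P₁(V₁/V₂) = 2.79×9.41.
Adiabatic: P_a = P₁(V₁/V₂)^γ = 2.79×9.41^(1.3).
P_a/P_b = (V₁/V₂)^(γ−1) = 9.41^(0.3) = 1.959.

P_adiabatic / P_isothermal ≈ 1.96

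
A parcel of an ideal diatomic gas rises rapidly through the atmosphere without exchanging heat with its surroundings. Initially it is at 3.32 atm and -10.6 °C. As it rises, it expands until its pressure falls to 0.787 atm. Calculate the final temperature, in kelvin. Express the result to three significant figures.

Along an adiabat T P^((1−γ)/γ) is constant, so T₂ = T₁ (P₂/P₁)^((γ−1)/γ).
For a diatomic ideal gas γ = 7/5, so (γ−1)/γ = 2/7.
T₁ = -10.6 °C = 262.5 K.
T₂ = 262.5 × (0.787/3.32)^(2/7) = 174 K.

T₂ ≈ 174 K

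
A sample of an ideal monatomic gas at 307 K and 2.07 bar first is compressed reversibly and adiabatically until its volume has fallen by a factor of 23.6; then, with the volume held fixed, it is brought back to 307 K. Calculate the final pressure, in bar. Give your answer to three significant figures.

P₃ ≈ 48.9 bar

For a monatomic ideal gas γ = 5/3.
Adiabatic step (PV^γ = const): P₂ = 2.07×23.6^(5/3) = 401.9 bar; T₂ = 307×23.6^(2/3) = 2526 K.
Isochoric: P₃ = P₂(T₃/T₂) = 401.9 × (307/2526) = 48.85 bar.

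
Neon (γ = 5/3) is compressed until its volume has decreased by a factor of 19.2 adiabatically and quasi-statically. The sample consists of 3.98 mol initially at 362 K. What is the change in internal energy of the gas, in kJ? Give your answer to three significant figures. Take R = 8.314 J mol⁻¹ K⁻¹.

Adiabatic: T₁V₁^(γ−1) = T₂V₂^(γ−1) ⇒ T₂ = T₁ (V₁/V₂)^(γ−1).
T₂ = 362 × 19.2^(2/3) = 2596 K.
Q = 0, so ΔU = W_on_gas = nCᵥΔT with Cᵥ = R/(γ−1) = 12.47 J/(mol·K).
ΔU = 3.98 × 12.47 × (2596 − 362) = 110900 J.

ΔU ≈ 111 kJ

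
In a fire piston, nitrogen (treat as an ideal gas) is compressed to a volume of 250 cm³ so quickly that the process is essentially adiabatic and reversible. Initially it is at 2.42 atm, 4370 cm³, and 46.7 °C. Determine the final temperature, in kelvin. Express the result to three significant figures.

Adiabatic: T₁V₁^(γ−1) = T₂V₂^(γ−1) ⇒ T₂ = T₁ (V₁/V₂)^(γ−1).
γ = 7/5 for a diatomic ideal gas.
T₁ = 46.7 °C = 319.8 K.
T₂ = 319.8 × (4370/250)^(2/5) = 1005 K.

T₂ ≈ 1000 K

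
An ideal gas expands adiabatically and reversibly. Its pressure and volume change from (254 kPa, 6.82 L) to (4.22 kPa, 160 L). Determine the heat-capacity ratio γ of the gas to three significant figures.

PV^γ = const ⇒ γ = ln(P₂/P₁) / ln(V₁/V₂).
γ = ln(4.22/254) / ln(6.82/160) = 1.299.

γ ≈ 1.30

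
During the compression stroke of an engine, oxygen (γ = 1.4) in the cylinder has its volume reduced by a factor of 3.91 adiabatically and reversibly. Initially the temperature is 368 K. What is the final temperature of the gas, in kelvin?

Adiabatic: T₁V₁^(γ−1) = T₂V₂^(γ−1) ⇒ T₂ = T₁ (V₁/V₂)^(γ−1).
T₂ = 368 × 3.91^(0.4) = 634.9 K.

T₂ ≈ 635 K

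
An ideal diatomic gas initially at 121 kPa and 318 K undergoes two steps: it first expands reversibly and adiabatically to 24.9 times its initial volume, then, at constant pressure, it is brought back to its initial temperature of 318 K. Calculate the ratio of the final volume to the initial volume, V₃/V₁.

For a diatomic ideal gas γ = 7/5.
Adiabatic step: V₂/V₁ = 24.9; T₂ = T₁·(1/24.9)^(2/5) = 87.89 K.
Isobaric step: V₃/V₂ = T₃/T₂ = 318/87.89.
V₃/V₁ = (V₂/V₁)(V₃/V₂) = 24.9 × (318/87.89) = 90.09.

V₃/V₁ ≈ 90.1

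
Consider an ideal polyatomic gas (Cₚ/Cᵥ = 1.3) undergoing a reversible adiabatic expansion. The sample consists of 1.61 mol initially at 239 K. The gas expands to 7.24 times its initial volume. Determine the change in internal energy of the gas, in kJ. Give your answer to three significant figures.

ΔU ≈ -4.78 kJ

For a reversible adiabat TV^(γ−1) is constant, so T₂ = T₁ (V₁/V₂)^(γ−1).
T₂ = 239 × (1/7.24)^(0.3) = 132 K.
Q = 0, so ΔU = W_on_gas = nCᵥΔT with Cᵥ = R/(γ−1) = 27.71 J/(mol·K).
ΔU = 1.61 × 27.71 × (132 − 239) = -4775 J.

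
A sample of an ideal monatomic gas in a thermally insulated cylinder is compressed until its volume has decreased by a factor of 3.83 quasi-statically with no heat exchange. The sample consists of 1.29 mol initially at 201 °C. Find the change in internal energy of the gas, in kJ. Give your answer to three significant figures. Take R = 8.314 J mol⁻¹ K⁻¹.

Adiabatic: T₁V₁^(γ−1) = T₂V₂^(γ−1) ⇒ T₂ = T₁ (V₁/V₂)^(γ−1).
γ = 5/3 for a monatomic ideal gas, so γ−1 = 2/3.
T₁ = 201 °C = 474.1 K.
T₂ = 474.1 × 3.83^(2/3) = 1161 K.
Q = 0, so ΔU = W_on_gas = nCᵥΔT with Cᵥ = R/(γ−1) = 12.47 J/(mol·K).
ΔU = 1.29 × 12.47 × (1161 − 474.1) = 11040 J.

ΔU ≈ 11.0 kJ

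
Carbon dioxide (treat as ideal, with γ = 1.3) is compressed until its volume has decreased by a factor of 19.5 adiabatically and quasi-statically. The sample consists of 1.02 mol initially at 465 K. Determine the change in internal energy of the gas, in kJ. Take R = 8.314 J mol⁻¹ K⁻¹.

For a reversible adiabat TV^(γ−1) is constant, so T₂ = T₁ (V₁/V₂)^(γ−1).
T₂ = 465 × 19.5^(0.3) = 1134 K.
Q = 0, so ΔU = W_on_gas = nCᵥΔT with Cᵥ = R/(γ−1) = 27.71 J/(mol·K).
ΔU = 1.02 × 27.71 × (1134 − 465) = 18900 J.

ΔU ≈ 18.9 kJ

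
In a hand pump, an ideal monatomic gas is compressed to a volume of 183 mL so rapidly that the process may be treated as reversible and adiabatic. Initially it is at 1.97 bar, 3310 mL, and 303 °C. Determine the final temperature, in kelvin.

For a reversible adiabat TV^(γ−1) is constant, so T₂ = T₁ (V₁/V₂)^(γ−1).
γ = 5/3 for a monatomic ideal gas.
T₁ = 303 °C = 576.1 K.
T₂ = 576.1 × (3310/183)^(2/3) = 3970 K.

T₂ ≈ 3970 K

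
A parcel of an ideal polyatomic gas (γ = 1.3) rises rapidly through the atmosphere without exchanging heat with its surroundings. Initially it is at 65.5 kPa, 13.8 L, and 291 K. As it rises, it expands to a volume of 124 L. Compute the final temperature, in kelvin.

T₂ ≈ 151 K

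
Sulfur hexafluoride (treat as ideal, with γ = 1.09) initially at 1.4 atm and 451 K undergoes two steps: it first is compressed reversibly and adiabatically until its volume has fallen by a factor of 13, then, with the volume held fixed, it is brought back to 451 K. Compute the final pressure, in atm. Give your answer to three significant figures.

P₃ ≈ 18.2 atm

Adiabatic step (PV^γ = const): P₂ = 1.4×13^(1.09) = 22.93 atm; T₂ = 451×13^(0.09) = 568.1 K.
Isochoric: P₃ = P₂(T₃/T₂) = 22.93 × (451/568.1) = 18.2 atm.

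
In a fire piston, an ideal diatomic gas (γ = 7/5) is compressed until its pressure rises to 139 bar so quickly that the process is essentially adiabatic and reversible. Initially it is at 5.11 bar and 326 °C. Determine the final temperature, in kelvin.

Along an adiabat T P^((1−γ)/γ) is constant, so T₂ = T₁ (P₂/P₁)^((γ−1)/γ).
T₁ = 326 °C = 599.1 K.
T₂ = 599.1 × (139/5.11)^(2/7) = 1540 K.

T₂ ≈ 1540 K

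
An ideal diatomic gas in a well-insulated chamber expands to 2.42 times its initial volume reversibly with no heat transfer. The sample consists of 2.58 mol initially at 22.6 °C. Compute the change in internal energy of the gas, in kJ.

Adiabatic: T₁V₁^(γ−1) = T₂V₂^(γ−1) ⇒ T₂ = T₁ (V₁/V₂)^(γ−1).
γ = 7/5 for a diatomic ideal gas, so γ−1 = 2/5.
T₁ = 22.6 °C = 295.8 K.
T₂ = 295.8 × (1/2.42)^(2/5) = 207.7 K.
Q = 0, so ΔU = W_on_gas = nCᵥΔT with Cᵥ = R/(γ−1) = 20.79 J/(mol·K).
ΔU = 2.58 × 20.79 × (207.7 − 295.8) = -4723 J.

ΔU ≈ -4.72 kJ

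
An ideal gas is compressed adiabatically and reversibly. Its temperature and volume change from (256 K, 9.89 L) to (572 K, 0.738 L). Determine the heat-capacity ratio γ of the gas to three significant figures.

γ ≈ 1.31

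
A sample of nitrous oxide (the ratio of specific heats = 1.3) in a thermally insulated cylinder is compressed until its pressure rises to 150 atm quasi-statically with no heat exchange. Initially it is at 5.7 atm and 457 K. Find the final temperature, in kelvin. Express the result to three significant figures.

T₂ ≈ 972 K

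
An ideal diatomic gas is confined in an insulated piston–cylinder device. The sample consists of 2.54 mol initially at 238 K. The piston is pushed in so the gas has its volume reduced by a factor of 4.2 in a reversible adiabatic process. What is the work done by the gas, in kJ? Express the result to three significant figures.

W ≈ -9.74 kJ

Adiabatic: T₁V₁^(γ−1) = T₂V₂^(γ−1) ⇒ T₂ = T₁ (V₁/V₂)^(γ−1).
γ = 7/5 for a diatomic ideal gas, so γ−1 = 2/5.
T₂ = 238 × 4.2^(2/5) = 422.5 K.
Q = 0, so ΔU = W_on_gas = nCᵥΔT with Cᵥ = R/(γ−1) = 20.79 J/(mol·K).
ΔU = 2.54 × 20.79 × (422.5 − 238) = 9743 J.
Work done by the gas = −ΔU = -9743 J.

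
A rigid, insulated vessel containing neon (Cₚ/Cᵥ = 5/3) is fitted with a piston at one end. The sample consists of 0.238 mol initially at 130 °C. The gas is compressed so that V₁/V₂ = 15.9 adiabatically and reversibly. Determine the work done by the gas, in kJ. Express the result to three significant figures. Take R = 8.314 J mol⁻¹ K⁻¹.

W ≈ -6.37 kJ

Adiabatic: T₁V₁^(γ−1) = T₂V₂^(γ−1) ⇒ T₂ = T₁ (V₁/V₂)^(γ−1).
T₁ = 130 °C = 403.1 K.
T₂ = 403.1 × 15.9^(2/3) = 2549 K.
Q = 0, so ΔU = W_on_gas = nCᵥΔT with Cᵥ = R/(γ−1) = 12.47 J/(mol·K).
ΔU = 0.238 × 12.47 × (2549 − 403.1) = 6370 J.
Work done by the gas = −ΔU = -6370 J.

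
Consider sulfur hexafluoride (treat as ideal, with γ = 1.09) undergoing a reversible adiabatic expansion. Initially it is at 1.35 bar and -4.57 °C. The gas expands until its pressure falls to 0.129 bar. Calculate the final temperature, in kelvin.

T₂ ≈ 221 K

Along an adiabat T P^((1−γ)/γ) is constant, so T₂ = T₁ (P₂/P₁)^((γ−1)/γ).
T₁ = -4.57 °C = 268.6 K.
T₂ = 268.6 × (0.129/1.35)^(0.0826) = 221.2 K.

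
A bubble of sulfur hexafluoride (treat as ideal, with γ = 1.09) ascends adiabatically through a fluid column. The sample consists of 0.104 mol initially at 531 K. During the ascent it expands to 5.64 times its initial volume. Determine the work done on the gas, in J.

Adiabatic: T₁V₁^(γ−1) = T₂V₂^(γ−1) ⇒ T₂ = T₁ (V₁/V₂)^(γ−1).
T₂ = 531 × (1/5.64)^(0.09) = 454.4 K.
Q = 0, so ΔU = W_on_gas = nCᵥΔT with Cᵥ = R/(γ−1) = 92.38 J/(mol·K).
ΔU = 0.104 × 92.38 × (454.4 − 531) = -735.5 J.

W ≈ -736 J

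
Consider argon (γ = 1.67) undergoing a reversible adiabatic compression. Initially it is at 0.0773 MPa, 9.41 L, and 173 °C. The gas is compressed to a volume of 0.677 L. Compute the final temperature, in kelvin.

T₂ ≈ 2600 K

For a reversible adiabat TV^(γ−1) is constant, so T₂ = T₁ (V₁/V₂)^(γ−1).
T₁ = 173 °C = 446.1 K.
T₂ = 446.1 × (9.41/0.677)^(0.67) = 2602 K.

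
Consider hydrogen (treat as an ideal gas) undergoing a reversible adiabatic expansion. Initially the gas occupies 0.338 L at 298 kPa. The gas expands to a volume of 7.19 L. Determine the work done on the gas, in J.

W ≈ -178 J

γ = 7/5 for a diatomic ideal gas.
P₂ = P₁(V₁/V₂)^γ = 298×(0.338/7.19)^(7/5) = 4.124 kPa.
For a reversible adiabat, W_by_gas = (P₁V₁ − P₂V₂)/(γ−1).
W_by = (298000×0.000338 − 4124×0.00719) / (2/5) = 177.7 J.
W_on_gas = −W_by = -177.7 J.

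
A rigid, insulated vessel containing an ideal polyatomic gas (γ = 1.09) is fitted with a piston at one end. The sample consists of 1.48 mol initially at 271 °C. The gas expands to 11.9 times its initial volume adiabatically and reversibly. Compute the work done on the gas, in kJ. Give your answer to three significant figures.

W ≈ -14.9 kJ

Adiabatic: T₁V₁^(γ−1) = T₂V₂^(γ−1) ⇒ T₂ = T₁ (V₁/V₂)^(γ−1).
T₁ = 271 °C = 544.1 K.
T₂ = 544.1 × (1/11.9)^(0.09) = 435.4 K.
Q = 0, so ΔU = W_on_gas = nCᵥΔT with Cᵥ = R/(γ−1) = 92.38 J/(mol·K).
ΔU = 1.48 × 92.38 × (435.4 − 544.1) = -14860 J.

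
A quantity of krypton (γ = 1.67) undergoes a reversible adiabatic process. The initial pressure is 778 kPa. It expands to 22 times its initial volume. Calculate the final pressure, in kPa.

Adiabatic: P₁V₁^γ = P₂V₂^γ ⇒ P₂ = P₁ (V₁/V₂)^γ.
P₂ = 778 × (1/22)^(1.67) = 4.458 kPa.

P₂ ≈ 4.46 kPa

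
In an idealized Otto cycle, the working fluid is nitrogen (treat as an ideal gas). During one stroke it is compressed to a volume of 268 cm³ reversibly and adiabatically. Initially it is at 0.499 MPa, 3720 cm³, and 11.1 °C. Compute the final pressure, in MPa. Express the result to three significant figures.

P₂ ≈ 19.8 MPa

Since PV^γ is constant along a reversible adiabat, P₂ = P₁ (V₁/V₂)^γ.
γ = 7/5 for a diatomic ideal gas.
P₂ = 0.499 × (3720/268)^(7/5) = 19.84 MPa.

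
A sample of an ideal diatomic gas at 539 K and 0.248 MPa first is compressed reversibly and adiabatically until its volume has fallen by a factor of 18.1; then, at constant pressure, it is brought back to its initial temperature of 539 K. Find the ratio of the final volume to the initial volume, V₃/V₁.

V₃/V₁ ≈ 0.0173

For a diatomic ideal gas γ = 7/5.
Adiabatic step: V₂/V₁ = 0.05525; T₂ = T₁·18.1^(2/5) = 1717 K.
Isobaric step: V₃/V₂ = T₃/T₂ = 539/1717.
V₃/V₁ = (V₂/V₁)(V₃/V₂) = 0.05525 × (539/1717) = 0.01735.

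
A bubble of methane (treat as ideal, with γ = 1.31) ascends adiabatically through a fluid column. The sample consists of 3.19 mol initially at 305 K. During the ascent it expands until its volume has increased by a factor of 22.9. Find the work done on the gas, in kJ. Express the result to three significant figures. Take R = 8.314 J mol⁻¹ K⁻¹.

W ≈ -16.2 kJ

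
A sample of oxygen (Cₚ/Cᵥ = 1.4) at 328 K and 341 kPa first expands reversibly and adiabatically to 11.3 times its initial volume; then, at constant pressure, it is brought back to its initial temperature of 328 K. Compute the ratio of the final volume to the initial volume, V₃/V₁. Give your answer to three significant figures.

Adiabatic step: V₂/V₁ = 11.3; T₂ = T₁·(1/11.3)^(0.4) = 124.3 K.
Isobaric step: V₃/V₂ = T₃/T₂ = 328/124.3.
V₃/V₁ = (V₂/V₁)(V₃/V₂) = 11.3 × (328/124.3) = 29.81.

V₃/V₁ ≈ 29.8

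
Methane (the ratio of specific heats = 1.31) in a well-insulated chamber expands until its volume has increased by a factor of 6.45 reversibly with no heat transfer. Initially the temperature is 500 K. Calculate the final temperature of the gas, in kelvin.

T₂ ≈ 281 K

Adiabatic: T₁V₁^(γ−1) = T₂V₂^(γ−1) ⇒ T₂ = T₁ (V₁/V₂)^(γ−1).
T₂ = 500 × (1/6.45)^(0.31) = 280.5 K.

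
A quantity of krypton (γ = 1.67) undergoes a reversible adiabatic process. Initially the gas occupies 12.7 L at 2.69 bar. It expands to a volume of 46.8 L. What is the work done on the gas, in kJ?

W ≈ -2.97 kJ

P₂ = P₁(V₁/V₂)^γ = 2.69×(12.7/46.8)^(1.67) = 0.3046 bar.
For a reversible adiabat, W_by_gas = (P₁V₁ − P₂V₂)/(γ−1).
W_by = (269000×0.0127 − 30460×0.0468) / (0.67) = 2971 J.
W_on_gas = −W_by = -2971 J.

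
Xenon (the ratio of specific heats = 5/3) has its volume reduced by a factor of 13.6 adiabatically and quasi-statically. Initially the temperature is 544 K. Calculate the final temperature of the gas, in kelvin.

For a reversible adiabat TV^(γ−1) is constant, so T₂ = T₁ (V₁/V₂)^(γ−1).
T₂ = 544 × 13.6^(2/3) = 3099 K.

T₂ ≈ 3100 K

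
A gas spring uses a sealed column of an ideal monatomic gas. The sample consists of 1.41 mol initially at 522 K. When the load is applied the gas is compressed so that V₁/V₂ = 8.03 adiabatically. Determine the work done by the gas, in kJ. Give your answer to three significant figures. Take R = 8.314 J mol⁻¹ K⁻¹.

W ≈ -27.6 kJ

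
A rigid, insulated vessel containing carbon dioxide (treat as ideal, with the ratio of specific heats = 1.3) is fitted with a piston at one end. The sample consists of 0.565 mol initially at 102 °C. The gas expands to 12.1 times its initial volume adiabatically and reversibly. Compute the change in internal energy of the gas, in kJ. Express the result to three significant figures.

ΔU ≈ -3.09 kJ

For a reversible adiabat TV^(γ−1) is constant, so T₂ = T₁ (V₁/V₂)^(γ−1).
T₁ = 102 °C = 375.1 K.
T₂ = 375.1 × (1/12.1)^(0.3) = 177.6 K.
Q = 0, so ΔU = W_on_gas = nCᵥΔT with Cᵥ = R/(γ−1) = 27.71 J/(mol·K).
ΔU = 0.565 × 27.71 × (177.6 − 375.1) = -3094 J.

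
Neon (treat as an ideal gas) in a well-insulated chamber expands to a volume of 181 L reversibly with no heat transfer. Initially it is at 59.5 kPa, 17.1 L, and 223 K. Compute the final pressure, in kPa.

P₂ ≈ 1.17 kPa

Since PV^γ is constant along a reversible adiabat, P₂ = P₁ (V₁/V₂)^γ.
γ = 5/3 for a monatomic ideal gas.
P₂ = 59.5 × (17.1/181)^(5/3) = 1.166 kPa.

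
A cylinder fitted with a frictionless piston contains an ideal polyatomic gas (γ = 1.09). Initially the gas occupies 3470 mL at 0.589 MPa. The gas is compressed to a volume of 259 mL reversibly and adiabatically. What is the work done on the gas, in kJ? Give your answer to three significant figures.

P₂ = P₁(V₁/V₂)^γ = 0.589×(3470/259)^(1.09) = 9.967 MPa.
For a reversible adiabat, W_by_gas = (P₁V₁ − P₂V₂)/(γ−1).
W_by = (589000×0.00347 − 9.967×10^6×0.000259) / (0.09) = -5974 J.
W_on_gas = −W_by = 5974 J.

W ≈ 5.97 kJ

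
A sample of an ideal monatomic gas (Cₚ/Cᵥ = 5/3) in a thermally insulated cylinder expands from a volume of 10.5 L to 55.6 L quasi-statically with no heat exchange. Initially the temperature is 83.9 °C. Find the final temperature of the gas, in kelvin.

T₂ ≈ 118 K

Adiabatic: T₁V₁^(γ−1) = T₂V₂^(γ−1) ⇒ T₂ = T₁ (V₁/V₂)^(γ−1).
T₁ = 83.9 °C = 357 K.
T₂ = 357 × (10.5/55.6)^(2/3) = 117.5 K.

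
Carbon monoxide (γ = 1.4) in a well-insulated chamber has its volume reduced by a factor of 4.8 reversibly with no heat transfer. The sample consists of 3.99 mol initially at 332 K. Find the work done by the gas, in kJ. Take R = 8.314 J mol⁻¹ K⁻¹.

Adiabatic: T₁V₁^(γ−1) = T₂V₂^(γ−1) ⇒ T₂ = T₁ (V₁/V₂)^(γ−1).
T₂ = 332 × 4.8^(0.4) = 621.8 K.
Q = 0, so ΔU = W_on_gas = nCᵥΔT with Cᵥ = R/(γ−1) = 20.79 J/(mol·K).
ΔU = 3.99 × 20.79 × (621.8 − 332) = 24030 J.
Work done by the gas = −ΔU = -24030 J.

W ≈ -24.0 kJ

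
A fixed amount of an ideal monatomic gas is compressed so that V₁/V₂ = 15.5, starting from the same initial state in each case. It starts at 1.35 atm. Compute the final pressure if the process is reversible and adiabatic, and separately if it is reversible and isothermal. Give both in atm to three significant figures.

For a monatomic ideal gas γ = 5/3.
Isothermal: P₂ = P₁(V₁/V₂) = 1.35×15.5 = 20.93 atm.
Adiabatic: P₂ = P₁(V₁/V₂)^γ = 1.35×15.5^(5/3) = 130.1 atm.

adiabatic: 130 atm; isothermal: 20.9 atm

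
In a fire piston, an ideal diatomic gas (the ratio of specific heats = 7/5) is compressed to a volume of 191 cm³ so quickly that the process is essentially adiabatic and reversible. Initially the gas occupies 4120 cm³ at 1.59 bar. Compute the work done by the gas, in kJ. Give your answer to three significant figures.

W ≈ -3.96 kJ

P₂ = P₁(V₁/V₂)^γ = 1.59×(4120/191)^(7/5) = 117.2 bar.
For a reversible adiabat, W_by_gas = (P₁V₁ − P₂V₂)/(γ−1).
W_by = (159000×0.00412 − 1.172×10^7×0.000191) / (2/5) = -3957 J.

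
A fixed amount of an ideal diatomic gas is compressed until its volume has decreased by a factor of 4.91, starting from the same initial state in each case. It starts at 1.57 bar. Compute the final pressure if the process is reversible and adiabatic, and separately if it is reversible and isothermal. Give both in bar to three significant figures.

For a diatomic ideal gas γ = 7/5.
Isothermal: P₂ = P₁(V₁/V₂) = 1.57×4.91 = 7.709 bar.
Adiabatic: P₂ = P₁(V₁/V₂)^γ = 1.57×4.91^(7/5) = 14.57 bar.

adiabatic: 14.6 bar; isothermal: 7.71 bar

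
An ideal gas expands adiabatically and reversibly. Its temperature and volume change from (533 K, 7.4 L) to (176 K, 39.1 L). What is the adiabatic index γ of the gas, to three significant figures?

TV^(γ−1) = const ⇒ γ − 1 = ln(T₂/T₁) / ln(V₁/V₂).
γ = 1 + ln(176/533) / ln(7.4/39.1) = 1.666.

γ ≈ 1.67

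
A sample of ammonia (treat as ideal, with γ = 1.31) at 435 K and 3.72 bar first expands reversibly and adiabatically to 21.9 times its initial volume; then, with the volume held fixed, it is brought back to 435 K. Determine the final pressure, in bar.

P₃ ≈ 0.170 bar

Adiabatic step (PV^γ = const): P₂ = 3.72×(1/21.9)^(1.31) = 0.06525 bar; T₂ = 435×(1/21.9)^(0.31) = 167.1 K.
Isochoric: P₃ = P₂(T₃/T₂) = 0.06525 × (435/167.1) = 0.1699 bar.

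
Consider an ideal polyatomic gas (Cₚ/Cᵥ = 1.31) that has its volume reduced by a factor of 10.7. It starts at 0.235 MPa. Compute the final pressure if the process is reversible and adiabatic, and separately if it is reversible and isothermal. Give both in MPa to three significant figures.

Isothermal: P₂ = P₁(V₁/V₂) = 0.235×10.7 = 2.514 MPa.
Adiabatic: P₂ = P₁(V₁/V₂)^γ = 0.235×10.7^(1.31) = 5.243 MPa.

adiabatic: 5.24 MPa; isothermal: 2.51 MPa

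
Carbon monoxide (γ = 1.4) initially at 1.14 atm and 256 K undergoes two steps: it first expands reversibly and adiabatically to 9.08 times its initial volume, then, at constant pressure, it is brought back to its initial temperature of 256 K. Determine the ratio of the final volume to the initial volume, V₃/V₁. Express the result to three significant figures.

Adiabatic step: V₂/V₁ = 9.08; T₂ = T₁·(1/9.08)^(0.4) = 105.9 K.
Isobaric step: V₃/V₂ = T₃/T₂ = 256/105.9.
V₃/V₁ = (V₂/V₁)(V₃/V₂) = 9.08 × (256/105.9) = 21.94.

V₃/V₁ ≈ 21.9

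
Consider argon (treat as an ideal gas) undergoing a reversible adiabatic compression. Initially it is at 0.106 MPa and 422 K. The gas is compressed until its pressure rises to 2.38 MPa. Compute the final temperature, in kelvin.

T₂ ≈ 1460 K

Along an adiabat T P^((1−γ)/γ) is constant, so T₂ = T₁ (P₂/P₁)^((γ−1)/γ).
For a monatomic ideal gas γ = 5/3, so (γ−1)/γ = 2/5.
T₂ = 422 × (2.38/0.106)^(2/5) = 1465 K.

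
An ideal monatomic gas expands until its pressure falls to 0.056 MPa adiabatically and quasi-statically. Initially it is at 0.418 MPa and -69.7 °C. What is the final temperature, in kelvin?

T₂ ≈ 91.0 K

Adiabatic: T₂/T₁ = (P₂/P₁)^((γ−1)/γ).
For a monatomic ideal gas γ = 5/3, so (γ−1)/γ = 2/5.
T₁ = -69.7 °C = 203.4 K.
T₂ = 203.4 × (0.056/0.418)^(2/5) = 91.05 K.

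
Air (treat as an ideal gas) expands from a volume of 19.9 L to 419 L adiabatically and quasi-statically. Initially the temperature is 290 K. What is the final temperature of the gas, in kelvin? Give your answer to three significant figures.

Adiabatic: T₁V₁^(γ−1) = T₂V₂^(γ−1) ⇒ T₂ = T₁ (V₁/V₂)^(γ−1).
For a diatomic ideal gas γ = 7/5, so γ−1 = 2/5.
T₂ = 290 × (19.9/419)^(2/5) = 85.71 K.

T₂ ≈ 85.7 K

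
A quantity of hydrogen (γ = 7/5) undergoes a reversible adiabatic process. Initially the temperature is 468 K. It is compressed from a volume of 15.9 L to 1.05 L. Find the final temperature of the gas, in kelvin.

Adiabatic: T₁V₁^(γ−1) = T₂V₂^(γ−1) ⇒ T₂ = T₁ (V₁/V₂)^(γ−1).
T₂ = 468 × (15.9/1.05)^(2/5) = 1388 K.

T₂ ≈ 1390 K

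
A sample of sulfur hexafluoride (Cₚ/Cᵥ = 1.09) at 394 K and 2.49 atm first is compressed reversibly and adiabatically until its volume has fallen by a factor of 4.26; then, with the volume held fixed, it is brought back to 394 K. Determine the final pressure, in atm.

Adiabatic step (PV^γ = const): P₂ = 2.49×4.26^(1.09) = 12.09 atm; T₂ = 394×4.26^(0.09) = 448.9 K.
Isochoric: P₃ = P₂(T₃/T₂) = 12.09 × (394/448.9) = 10.61 atm.

P₃ ≈ 10.6 atm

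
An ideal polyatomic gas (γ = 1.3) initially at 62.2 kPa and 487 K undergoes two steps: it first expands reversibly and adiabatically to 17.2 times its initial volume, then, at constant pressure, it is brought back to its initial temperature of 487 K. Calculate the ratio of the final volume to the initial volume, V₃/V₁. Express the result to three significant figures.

Adiabatic step: V₂/V₁ = 17.2; T₂ = T₁·(1/17.2)^(0.3) = 207.4 K.
Isobaric step: V₃/V₂ = T₃/T₂ = 487/207.4.
V₃/V₁ = (V₂/V₁)(V₃/V₂) = 17.2 × (487/207.4) = 40.38.

V₃/V₁ ≈ 40.4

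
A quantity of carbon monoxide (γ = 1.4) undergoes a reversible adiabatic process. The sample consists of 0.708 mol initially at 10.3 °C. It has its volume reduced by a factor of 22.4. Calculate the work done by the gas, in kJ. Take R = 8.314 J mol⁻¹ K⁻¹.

Adiabatic: T₁V₁^(γ−1) = T₂V₂^(γ−1) ⇒ T₂ = T₁ (V₁/V₂)^(γ−1).
T₁ = 10.3 °C = 283.4 K.
T₂ = 283.4 × 22.4^(0.4) = 983.1 K.
Q = 0, so ΔU = W_on_gas = nCᵥΔT with Cᵥ = R/(γ−1) = 20.79 J/(mol·K).
ΔU = 0.708 × 20.79 × (983.1 − 283.4) = 10300 J.
Work done by the gas = −ΔU = -10300 J.

W ≈ -10.3 kJ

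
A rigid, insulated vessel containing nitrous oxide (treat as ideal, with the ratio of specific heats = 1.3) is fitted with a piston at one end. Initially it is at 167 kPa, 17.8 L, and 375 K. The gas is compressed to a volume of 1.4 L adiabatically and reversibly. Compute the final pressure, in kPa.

Adiabatic: P₁V₁^γ = P₂V₂^γ ⇒ P₂ = P₁ (V₁/V₂)^γ.
P₂ = 167 × (17.8/1.4)^(1.3) = 4553 kPa.

P₂ ≈ 4550 kPa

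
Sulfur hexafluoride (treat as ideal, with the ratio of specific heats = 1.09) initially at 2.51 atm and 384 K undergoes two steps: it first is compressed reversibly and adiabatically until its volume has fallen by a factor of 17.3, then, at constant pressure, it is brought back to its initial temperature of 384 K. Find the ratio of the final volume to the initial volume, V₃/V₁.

V₃/V₁ ≈ 0.0447

Adiabatic step: V₂/V₁ = 0.0578; T₂ = T₁·17.3^(0.09) = 496.3 K.
Isobaric step: V₃/V₂ = T₃/T₂ = 384/496.3.
V₃/V₁ = (V₂/V₁)(V₃/V₂) = 0.0578 × (384/496.3) = 0.04472.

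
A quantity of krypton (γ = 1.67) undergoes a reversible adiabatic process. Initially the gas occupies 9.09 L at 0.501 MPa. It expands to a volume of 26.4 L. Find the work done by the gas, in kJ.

P₂ = P₁(V₁/V₂)^γ = 0.501×(9.09/26.4)^(1.67) = 0.08444 MPa.
For a reversible adiabat, W_by_gas = (P₁V₁ − P₂V₂)/(γ−1).
W_by = (501000×0.00909 − 84440×0.0264) / (0.67) = 3470 J.

W ≈ 3.47 kJ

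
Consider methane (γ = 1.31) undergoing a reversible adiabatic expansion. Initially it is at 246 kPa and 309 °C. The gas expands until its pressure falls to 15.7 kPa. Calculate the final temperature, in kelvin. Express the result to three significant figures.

Along an adiabat T P^((1−γ)/γ) is constant, so T₂ = T₁ (P₂/P₁)^((γ−1)/γ).
T₁ = 309 °C = 582.1 K.
T₂ = 582.1 × (15.7/246)^(0.237) = 303.6 K.

T₂ ≈ 304 K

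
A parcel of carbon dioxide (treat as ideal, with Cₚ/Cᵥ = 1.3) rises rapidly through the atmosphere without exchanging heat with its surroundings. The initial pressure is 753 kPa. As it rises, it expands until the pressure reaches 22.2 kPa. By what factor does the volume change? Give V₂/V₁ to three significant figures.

V₂/V₁ ≈ 15.0

From PV^γ = const, V₂/V₁ = (P₁/P₂)^(1/γ).
V₂/V₁ = (753/22.2)^(0.769) = 15.04.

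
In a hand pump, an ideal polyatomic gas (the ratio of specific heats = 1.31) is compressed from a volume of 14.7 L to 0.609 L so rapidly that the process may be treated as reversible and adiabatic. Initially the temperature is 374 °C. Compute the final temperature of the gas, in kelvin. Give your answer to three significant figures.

For a reversible adiabat TV^(γ−1) is constant, so T₂ = T₁ (V₁/V₂)^(γ−1).
T₁ = 374 °C = 647.1 K.
T₂ = 647.1 × (14.7/0.609)^(0.31) = 1736 K.

T₂ ≈ 1740 K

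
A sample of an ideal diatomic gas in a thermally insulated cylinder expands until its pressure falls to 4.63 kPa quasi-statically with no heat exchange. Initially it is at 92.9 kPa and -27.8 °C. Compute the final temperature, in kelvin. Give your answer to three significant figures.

Along an adiabat T P^((1−γ)/γ) is constant, so T₂ = T₁ (P₂/P₁)^((γ−1)/γ).
For a diatomic ideal gas γ = 7/5, so (γ−1)/γ = 2/7.
T₁ = -27.8 °C = 245.3 K.
T₂ = 245.3 × (4.63/92.9)^(2/7) = 104.2 K.

T₂ ≈ 104 K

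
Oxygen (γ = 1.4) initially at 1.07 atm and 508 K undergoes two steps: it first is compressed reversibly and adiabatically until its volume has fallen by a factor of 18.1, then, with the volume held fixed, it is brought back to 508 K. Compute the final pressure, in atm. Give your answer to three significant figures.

P₃ ≈ 19.4 atm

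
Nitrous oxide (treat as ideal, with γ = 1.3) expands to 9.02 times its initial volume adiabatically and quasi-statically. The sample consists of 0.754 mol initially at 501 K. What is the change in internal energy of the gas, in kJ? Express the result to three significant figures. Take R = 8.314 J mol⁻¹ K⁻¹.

Adiabatic: T₁V₁^(γ−1) = T₂V₂^(γ−1) ⇒ T₂ = T₁ (V₁/V₂)^(γ−1).
T₂ = 501 × (1/9.02)^(0.3) = 259 K.
Q = 0, so ΔU = W_on_gas = nCᵥΔT with Cᵥ = R/(γ−1) = 27.71 J/(mol·K).
ΔU = 0.754 × 27.71 × (259 − 501) = -5057 J.

ΔU ≈ -5.06 kJ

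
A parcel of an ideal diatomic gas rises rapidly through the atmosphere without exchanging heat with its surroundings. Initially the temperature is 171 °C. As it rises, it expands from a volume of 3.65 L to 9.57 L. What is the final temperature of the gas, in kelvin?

T₂ ≈ 302 K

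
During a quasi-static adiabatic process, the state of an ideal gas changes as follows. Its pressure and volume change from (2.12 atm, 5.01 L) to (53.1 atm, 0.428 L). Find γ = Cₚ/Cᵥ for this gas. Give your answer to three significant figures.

PV^γ = const ⇒ γ = ln(P₂/P₁) / ln(V₁/V₂).
γ = ln(53.1/2.12) / ln(5.01/0.428) = 1.309.

γ ≈ 1.31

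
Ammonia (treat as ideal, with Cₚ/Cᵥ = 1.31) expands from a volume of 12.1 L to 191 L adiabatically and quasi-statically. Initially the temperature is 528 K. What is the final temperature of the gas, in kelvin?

Adiabatic: T₁V₁^(γ−1) = T₂V₂^(γ−1) ⇒ T₂ = T₁ (V₁/V₂)^(γ−1).
T₂ = 528 × (12.1/191)^(0.31) = 224.5 K.

T₂ ≈ 224 K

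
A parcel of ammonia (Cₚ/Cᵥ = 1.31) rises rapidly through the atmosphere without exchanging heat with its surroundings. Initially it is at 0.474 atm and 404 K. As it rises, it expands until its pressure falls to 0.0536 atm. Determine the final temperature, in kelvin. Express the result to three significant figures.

Adiabatic: T₂/T₁ = (P₂/P₁)^((γ−1)/γ).
T₂ = 404 × (0.0536/0.474)^(0.237) = 241.2 K.

T₂ ≈ 241 K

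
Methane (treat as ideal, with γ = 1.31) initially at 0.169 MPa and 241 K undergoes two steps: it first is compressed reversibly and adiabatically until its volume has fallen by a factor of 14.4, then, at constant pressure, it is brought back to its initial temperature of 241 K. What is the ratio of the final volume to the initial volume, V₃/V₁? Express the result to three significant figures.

V₃/V₁ ≈ 0.0304

Adiabatic step: V₂/V₁ = 0.06944; T₂ = T₁·14.4^(0.31) = 550.9 K.
Isobaric step: V₃/V₂ = T₃/T₂ = 241/550.9.
V₃/V₁ = (V₂/V₁)(V₃/V₂) = 0.06944 × (241/550.9) = 0.03038.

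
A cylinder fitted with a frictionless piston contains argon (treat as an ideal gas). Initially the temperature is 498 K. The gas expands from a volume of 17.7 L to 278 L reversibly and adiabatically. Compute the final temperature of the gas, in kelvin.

T₂ ≈ 79.4 K

For a reversible adiabat TV^(γ−1) is constant, so T₂ = T₁ (V₁/V₂)^(γ−1).
For a monatomic ideal gas γ = 5/3, so γ−1 = 2/3.
T₂ = 498 × (17.7/278)^(2/3) = 79.41 K.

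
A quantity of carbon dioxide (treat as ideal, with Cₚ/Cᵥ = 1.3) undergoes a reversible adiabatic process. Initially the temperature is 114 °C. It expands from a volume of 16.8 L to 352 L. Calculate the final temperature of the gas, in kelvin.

For a reversible adiabat TV^(γ−1) is constant, so T₂ = T₁ (V₁/V₂)^(γ−1).
T₁ = 114 °C = 387.1 K.
T₂ = 387.1 × (16.8/352)^(0.3) = 155.4 K.

T₂ ≈ 155 K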